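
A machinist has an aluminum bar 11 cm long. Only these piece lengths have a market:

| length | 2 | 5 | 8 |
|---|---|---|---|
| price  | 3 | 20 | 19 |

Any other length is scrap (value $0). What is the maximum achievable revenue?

40

Consider every possible first cut. r[k] is the best of p[i]+r[k−i] over all sellable i≤k.
r[1] = 0
r[2] = 3
r[3] = 3
r[4] = 6  (first piece 2, then r[2]=3)
r[5] = max(3+3, 20+0) = 20
r[6] = max(3+6, 20+0) = 20
r[7] = max(3+20, 20+3) = 23
r[8] = max(3+20, 20+3, 19+0) = 23
r[9] = max(3+23, 20+6, 19+0) = 26
r[10] = max(3+23, 20+20, 19+3) = 40
r[11] = max(3+26, 20+20, 19+3) = 40
One optimal cutting: pieces 5 + 5 with 1 cm of scrap → $40.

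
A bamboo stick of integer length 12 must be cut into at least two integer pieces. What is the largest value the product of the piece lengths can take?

81

Fill f[k] for k=2..12: at each k try every first piece i and multiply by the better of (k−i) uncut or f[k−i].
f[2] = 1×max(1,0) = 1×1 = 1
f[3] = 1×max(2,1) = 1×2 = 2
f[4] = 2×max(2,1) = 2×2 = 4
f[5] = 2×max(3,2) = 2×3 = 6
f[6] = 3×max(3,2) = 3×3 = 9
f[7] = 2×max(5,6) = 2×6 = 12
f[8] = 2×max(6,9) = 2×9 = 18
f[9] = 3×max(6,9) = 3×9 = 27
f[10] = 2×max(8,18) = 2×18 = 36
f[11] = 2×max(9,27) = 2×27 = 54
f[12] = 3×max(9,27) = 3×27 = 81
One optimal split: 3 + 3 + 3 + 3; product 3×3×3×3 = 81.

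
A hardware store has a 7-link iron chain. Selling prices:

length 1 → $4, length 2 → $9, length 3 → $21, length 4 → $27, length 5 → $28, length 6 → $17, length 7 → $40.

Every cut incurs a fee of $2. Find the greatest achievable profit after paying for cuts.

Let v[k] be the best obtainable value from length k. For each k, try every first piece i and keep the best of price[i] + v[k−i] minus the 2 cut fee when i<k.
v[1] = 4
v[2] = 9
v[3] = 21
v[4] = 27
v[5] = 29  (first piece 1, then v[4]=27)
v[6] = 40  (first piece 3, then v[3]=21)
v[7] = 46  (first piece 3, then v[4]=27)
One optimal plan: pieces 4 + 3 (1 cut) → $48 − $2 = $46.

46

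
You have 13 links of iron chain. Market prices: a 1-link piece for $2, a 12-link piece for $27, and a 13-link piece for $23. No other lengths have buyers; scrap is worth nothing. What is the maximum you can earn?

29

Let f[k] be the best obtainable value from length k. For each k, try every first piece i and keep the best of price[i] + f[k−i].
f[1] = 2
f[2] = 4  (first piece 1, then f[1]=2)
f[3] = 6  (first piece 1, then f[2]=4)
f[4] = 8  (first piece 1, then f[3]=6)
f[5] = 10  (first piece 1, then f[4]=8)
f[6] = 12  (first piece 1, then f[5]=10)
f[7] = 14  (first piece 1, then f[6]=12)
f[8] = 16  (first piece 1, then f[7]=14)
f[9] = 18  (first piece 1, then f[8]=16)
f[10] = 20  (first piece 1, then f[9]=18)
f[11] = 22  (first piece 1, then f[10]=20)
f[12] = 27
f[13] = 29  (first piece 1, then f[12]=27)
One optimal cutting: 12 + 1 → $29.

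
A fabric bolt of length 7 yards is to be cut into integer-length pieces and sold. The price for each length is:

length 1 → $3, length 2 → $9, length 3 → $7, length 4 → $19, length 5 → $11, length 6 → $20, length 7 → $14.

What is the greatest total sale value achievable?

31

Build best[k] bottom-up: best[k] = max over allowed piece i of (p[i] + best[k−i]).
best[1] = 3
best[2] = max(3+3, 9+0) = 9
best[3] = max(3+9, 9+3, 7+0) = 12
best[4] = max(3+12, 9+9, 7+3, 19+0) = 19
best[5] = max(3+19, 9+12, 7+9, 19+3, 11+0) = 22
best[6] = max(3+22, 9+19, 7+12, 19+9, 11+3, 20+0) = 28
best[7] = max(3+28, 9+22, 7+19, …, 20+3, 14+0) = 31
One optimal cutting: 4 + 2 + 1 → $19 + $9 + $3 = $31.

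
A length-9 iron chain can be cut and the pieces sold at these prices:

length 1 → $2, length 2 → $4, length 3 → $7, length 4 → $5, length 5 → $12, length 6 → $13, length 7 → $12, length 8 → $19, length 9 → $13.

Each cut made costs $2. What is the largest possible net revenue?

19

Consider every possible first cut. r[k] is the best of p[i]+r[k−i] over all sellable i≤k, charging 2 whenever i<k.
r[1] = 2
r[2] = 4
r[3] = 7
r[4] = 7  (first piece 1, then r[3]=7)
r[5] = 12
r[6] = 13
r[7] = 14  (first piece 2, then r[5]=12)
r[8] = 19
r[9] = 19  (first piece 1, then r[8]=19)
One optimal plan: pieces 8 + 1 (1 cut) → $21 − $2 = $19.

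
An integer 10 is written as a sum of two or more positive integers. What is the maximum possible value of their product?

36

Define m[k] = max over 1≤i<k of i · max(k−i, m[k−i]); the inner max lets the remainder stay uncut if that's better.
m[2] = 1×max(1,0) = 1×1 = 1
m[3] = max(1×2, 2×1) = 2
m[4] = max(1×3, 2×2, 3×1) = 4
m[5] = max(1×4, 2×3, 3×2, 4×1) = 6
m[6] = max(1×6, 2×4, 3×3, 4×2, 5×1) = 9
m[7] = max(1×9, 2×6, 3×4, 4×3, 5×2, 6×1) = 12
m[8] = max(1×12, 2×9, 3×6, …, 6×2, 7×1) = 18
m[9] = max(1×18, 2×12, 3×9, …, 7×2, 8×1) = 27
m[10] = max(1×27, 2×18, 3×12, …, 8×2, 9×1) = 36
One optimal split: 3 + 3 + 2 + 2; product 3×3×2×2 = 36.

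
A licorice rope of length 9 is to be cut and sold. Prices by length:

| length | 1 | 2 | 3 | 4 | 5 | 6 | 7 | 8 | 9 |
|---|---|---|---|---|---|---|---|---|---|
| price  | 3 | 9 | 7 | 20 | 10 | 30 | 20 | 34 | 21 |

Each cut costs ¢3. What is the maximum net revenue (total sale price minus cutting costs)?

37

Let net[k] be the best obtainable value from length k. For each k, try every first piece i and keep the best of price[i] + net[k−i] minus the 3 cut fee when i<k.
net[1] = 3
net[2] = max(3+3-3, 9+0) = 9
net[3] = max(3+9-3, 9+3-3, 7+0) = 9
net[4] = max(3+9-3, 9+9-3, 7+3-3, 20+0) = 20
net[5] = max(3+20-3, 9+9-3, 7+9-3, 20+3-3, 10+0) = 20
net[6] = max(3+20-3, 9+20-3, 7+9-3, 20+9-3, 10+3-3, 30+0) = 30
net[7] = max(3+30-3, 9+20-3, 7+20-3, …, 30+3-3, 20+0) = 30
net[8] = max(3+30-3, 9+30-3, 7+20-3, …, 20+3-3, 34+0) = 37
net[9] = max(3+37-3, 9+30-3, 7+30-3, …, 34+3-3, 21+0) = 37
One optimal plan: pieces 4 + 4 + 1 (2 cuts) → ¢43 − ¢6 = ¢37.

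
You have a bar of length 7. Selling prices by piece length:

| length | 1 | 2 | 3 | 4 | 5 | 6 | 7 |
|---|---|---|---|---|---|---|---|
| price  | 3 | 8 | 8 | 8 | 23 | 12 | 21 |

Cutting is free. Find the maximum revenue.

Consider every possible first cut. best[k] is the best of p[i]+best[k−i] over all sellable i≤k.
best[1] = 3
best[2] = 8
best[3] = 11  (first piece 1, then best[2]=8)
best[4] = 16  (first piece 2, then best[2]=8)
best[5] = 23
best[6] = 26  (first piece 1, then best[5]=23)
best[7] = 31  (first piece 2, then best[5]=23)
One optimal cutting: 5 + 2 → 23 + 8 = 31.

31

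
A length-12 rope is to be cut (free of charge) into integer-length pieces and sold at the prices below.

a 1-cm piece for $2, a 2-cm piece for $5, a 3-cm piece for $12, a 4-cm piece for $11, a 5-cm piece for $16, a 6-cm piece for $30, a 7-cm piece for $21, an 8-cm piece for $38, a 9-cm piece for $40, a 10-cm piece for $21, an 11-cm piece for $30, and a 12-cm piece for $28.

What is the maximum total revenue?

60

Build v[k] bottom-up: v[k] = max over allowed piece i of (p[i] + v[k−i]).
v[1] = 2
v[2] = max(2+2, 5+0) = 5
v[3] = max(2+5, 5+2, 12+0) = 12
v[4] = max(2+12, 5+5, 12+2, 11+0) = 14
v[5] = max(2+14, 5+12, 12+5, 11+2, 16+0) = 17
v[6] = max(2+17, 5+14, 12+12, 11+5, 16+2, 30+0) = 30
v[7] = max(2+30, 5+17, 12+14, …, 30+2, 21+0) = 32
v[8] = max(2+32, 5+30, 12+17, …, 21+2, 38+0) = 38
v[9] = max(2+38, 5+32, 12+30, …, 38+2, 40+0) = 42
v[10] = max(2+42, 5+38, 12+32, …, 40+2, 21+0) = 44
v[11] = max(2+44, 5+42, 12+38, …, 21+2, 30+0) = 50
v[12] = max(2+50, 5+44, 12+42, …, 30+2, 28+0) = 60
One optimal cutting: 6 + 6 → $30 + $30 = $60.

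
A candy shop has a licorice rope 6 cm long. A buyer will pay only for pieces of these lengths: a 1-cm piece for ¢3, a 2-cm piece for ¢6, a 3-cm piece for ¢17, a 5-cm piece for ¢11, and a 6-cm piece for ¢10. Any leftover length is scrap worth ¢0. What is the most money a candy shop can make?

Let best[k] be the best obtainable value from length k. For each k, try every first piece i and keep the best of price[i] + best[k−i].
best[1] = 3
best[2] = max(3+3, 6+0) = 6
best[3] = max(3+6, 6+3, 17+0) = 17
best[4] = max(3+17, 6+6, 17+3) = 20
best[5] = max(3+20, 6+17, 17+6, 11+0) = 23
best[6] = max(3+23, 6+20, 17+17, 11+3, 10+0) = 34
One optimal cutting: 3 + 3 → ¢34.

34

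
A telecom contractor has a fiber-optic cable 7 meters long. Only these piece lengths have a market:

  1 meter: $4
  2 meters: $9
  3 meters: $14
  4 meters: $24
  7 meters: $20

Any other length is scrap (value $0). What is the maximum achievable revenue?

38

Let best[k] be the best obtainable value from length k. For each k, try every first piece i and keep the best of price[i] + best[k−i].
best[1] = 4
best[2] = 9
best[3] = 14
best[4] = 24
best[5] = 28  (first piece 1, then best[4]=24)
best[6] = 33  (first piece 2, then best[4]=24)
best[7] = 38  (first piece 3, then best[4]=24)
One optimal cutting: 4 + 3 → $38.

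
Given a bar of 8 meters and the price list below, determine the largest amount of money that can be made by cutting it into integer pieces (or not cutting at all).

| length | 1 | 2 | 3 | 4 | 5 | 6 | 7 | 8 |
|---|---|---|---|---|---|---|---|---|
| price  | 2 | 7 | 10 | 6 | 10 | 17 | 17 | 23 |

28

Let best[k] be the best obtainable value from length k. For each k, try every first piece i and keep the best of price[i] + best[k−i].
best[1] = 2
best[2] = max(2+2, 7+0) = 7
best[3] = max(2+7, 7+2, 10+0) = 10
best[4] = max(2+10, 7+7, 10+2, 6+0) = 14
best[5] = max(2+14, 7+10, 10+7, 6+2, 10+0) = 17
best[6] = max(2+17, 7+14, 10+10, 6+7, 10+2, 17+0) = 21
best[7] = max(2+21, 7+17, 10+14, …, 17+2, 17+0) = 24
best[8] = max(2+24, 7+21, 10+17, …, 17+2, 23+0) = 28
One optimal cutting: 2 + 2 + 2 + 2 → $7 + $7 + $7 + $7 = $28.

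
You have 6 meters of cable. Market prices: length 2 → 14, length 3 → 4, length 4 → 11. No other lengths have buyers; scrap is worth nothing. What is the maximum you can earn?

Build r[k] bottom-up: r[k] = max over allowed piece i of (p[i] + r[k−i]).
r[1] = 0
r[2] = 14
r[3] = max(14+0, 4+0) = 14
r[4] = max(14+14, 4+0, 11+0) = 28
r[5] = max(14+14, 4+14, 11+0) = 28
r[6] = max(14+28, 4+14, 11+14) = 42
One optimal cutting: 2 + 2 + 2 → 42.

42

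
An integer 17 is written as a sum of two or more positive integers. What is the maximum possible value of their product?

486

Define f[k] = max over 1≤i<k of i · max(k−i, f[k−i]); the inner max lets the remainder stay uncut if that's better.
f[2] = 1×max(1,0) = 1×1 = 1
f[3] = 1×max(2,1) = 1×2 = 2
f[4] = 2×max(2,1) = 2×2 = 4
f[5] = 2×max(3,2) = 2×3 = 6
f[6] = 3×max(3,2) = 3×3 = 9
f[7] = 2×max(5,6) = 2×6 = 12
f[8] = 2×max(6,9) = 2×9 = 18
f[9] = 3×max(6,9) = 3×9 = 27
f[10] = 2×max(8,18) = 2×18 = 36
f[11] = 2×max(9,27) = 2×27 = 54
f[12] = 3×max(9,27) = 3×27 = 81
f[13] = 2×max(11,54) = 2×54 = 108
f[14] = 2×max(12,81) = 2×81 = 162
f[15] = 3×max(12,81) = 3×81 = 243
f[16] = 2×max(14,162) = 2×162 = 324
f[17] = 2×max(15,243) = 2×243 = 486
One optimal split: 3 + 3 + 3 + 3 + 3 + 2; product 3×3×3×3×3×2 = 486.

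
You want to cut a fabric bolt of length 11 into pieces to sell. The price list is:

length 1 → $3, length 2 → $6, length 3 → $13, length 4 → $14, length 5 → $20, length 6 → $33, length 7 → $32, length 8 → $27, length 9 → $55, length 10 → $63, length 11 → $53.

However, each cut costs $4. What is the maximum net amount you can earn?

Consider every possible first cut. r[k] is the best of p[i]+r[k−i] over all sellable i≤k, charging 4 whenever i<k.
r[1] = 3
r[2] = 6
r[3] = 13
r[4] = 14
r[5] = 20
r[6] = 33
r[7] = 32  (first piece 1, then r[6]=33)
r[8] = 35  (first piece 2, then r[6]=33)
r[9] = 55
r[10] = 63
r[11] = 62  (first piece 1, then r[10]=63)
One optimal plan: pieces 10 + 1 (1 cut) → $66 − $4 = $62.

62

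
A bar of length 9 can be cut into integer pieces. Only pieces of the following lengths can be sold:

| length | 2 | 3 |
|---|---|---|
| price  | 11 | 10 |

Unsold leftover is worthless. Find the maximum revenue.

Build f[k] bottom-up: f[k] = max over allowed piece i of (p[i] + f[k−i]).
f[1] = 0
f[2] = 11
f[3] = 11
f[4] = 22  (first piece 2, then f[2]=11)
f[5] = 22
f[6] = 33  (first piece 2, then f[4]=22)
f[7] = 33
f[8] = 44  (first piece 2, then f[6]=33)
f[9] = 44
One optimal cutting: pieces 2 + 2 + 2 + 2 with 1 meter of scrap → $44.

44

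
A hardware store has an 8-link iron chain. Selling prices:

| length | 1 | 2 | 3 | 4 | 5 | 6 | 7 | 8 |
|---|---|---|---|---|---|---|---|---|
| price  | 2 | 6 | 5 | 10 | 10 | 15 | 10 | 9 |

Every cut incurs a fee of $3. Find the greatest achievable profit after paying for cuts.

18

Build r[k] bottom-up: r[k] = max over allowed piece i of (p[i] + r[k−i]) − 3 per cut.
r[1] = 2
r[2] = max(2+2-3, 6+0) = 6
r[3] = max(2+6-3, 6+2-3, 5+0) = 5
r[4] = max(2+5-3, 6+6-3, 5+2-3, 10+0) = 10
r[5] = max(2+10-3, 6+5-3, 5+6-3, 10+2-3, 10+0) = 10
r[6] = max(2+10-3, 6+10-3, 5+5-3, 10+6-3, 10+2-3, 15+0) = 15
r[7] = max(2+15-3, 6+10-3, 5+10-3, …, 15+2-3, 10+0) = 14
r[8] = max(2+14-3, 6+15-3, 5+10-3, …, 10+2-3, 9+0) = 18
One optimal plan: pieces 6 + 2 (1 cut) → $21 − $3 = $18.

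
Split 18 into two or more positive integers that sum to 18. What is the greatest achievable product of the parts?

Define g[k] = max over 1≤i<k of i · max(k−i, g[k−i]); the inner max lets the remainder stay uncut if that's better.
g[2] = 1*max(1,0) = 1*1 = 1
g[3] = max(1*2, 2*1) = 2
g[4] = max(1*3, 2*2, 3*1) = 4
g[5] = max(1*4, 2*3, 3*2, 4*1) = 6
g[6] = max(1*6, 2*4, 3*3, 4*2, 5*1) = 9
g[7] = max(1*9, 2*6, 3*4, 4*3, 5*2, 6*1) = 12
g[8] = max(1*12, 2*9, 3*6, …, 6*2, 7*1) = 18
g[9] = max(1*18, 2*12, 3*9, …, 7*2, 8*1) = 27
g[10] = max(1*27, 2*18, 3*12, …, 8*2, 9*1) = 36
g[11] = max(1*36, 2*27, 3*18, …, 9*2, 10*1) = 54
g[12] = max(1*54, 2*36, 3*27, …, 10*2, 11*1) = 81
g[13] = max(1*81, 2*54, 3*36, …, 11*2, 12*1) = 108
g[14] = max(1*108, 2*81, 3*54, …, 12*2, 13*1) = 162
g[15] = max(1*162, 2*108, 3*81, …, 13*2, 14*1) = 243
g[16] = max(1*243, 2*162, 3*108, …, 14*2, 15*1) = 324
g[17] = max(1*324, 2*243, 3*162, …, 15*2, 16*1) = 486
g[18] = max(1*486, 2*324, 3*243, …, 16*2, 17*1) = 729
One optimal split: 3 + 3 + 3 + 3 + 3 + 3; product 3*3*3*3*3*3 = 729.

729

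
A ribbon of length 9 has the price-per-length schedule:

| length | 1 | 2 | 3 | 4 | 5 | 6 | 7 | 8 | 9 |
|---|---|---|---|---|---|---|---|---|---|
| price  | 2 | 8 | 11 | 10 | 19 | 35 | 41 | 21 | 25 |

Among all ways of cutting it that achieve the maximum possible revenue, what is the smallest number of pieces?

Consider every possible first cut. r[k] is the best of p[i]+r[k−i] over all sellable i≤k.
r[1] = 2
r[2] = 8
r[3] = 11
r[4] = 16  (first piece 2, then r[2]=8)
r[5] = 19  (first piece 2, then r[3]=11)
r[6] = 35
r[7] = 41
r[8] = 43  (first piece 1, then r[7]=41)
r[9] = 49  (first piece 2, then r[7]=41)
Maximum revenue is ¢49.
Now minimize piece count subject to staying optimal: for each k, pieces[k] = 1 + min over i with p[i]+r[k−i]=r[k] of pieces[k−i].
pieces[6] = 1
pieces[7] = 1
pieces[8] = 2
pieces[9] = 2

2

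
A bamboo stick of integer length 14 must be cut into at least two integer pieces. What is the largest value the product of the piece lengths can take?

162

Define g[k] = max over 1≤i<k of i · max(k−i, g[k−i]); the inner max lets the remainder stay uncut if that's better.
Small cases: g[2]=1, g[3]=2, g[4]=4, g[5]=6, g[6]=9, g[7]=12.
g[8] = max(1×12, 2×9, 3×6, …, 6×2, 7×1) = 18
g[9] = max(1×18, 2×12, 3×9, …, 7×2, 8×1) = 27
g[10] = max(1×27, 2×18, 3×12, …, 8×2, 9×1) = 36
g[11] = max(1×36, 2×27, 3×18, …, 9×2, 10×1) = 54
g[12] = max(1×54, 2×36, 3×27, …, 10×2, 11×1) = 81
g[13] = max(1×81, 2×54, 3×36, …, 11×2, 12×1) = 108
g[14] = max(1×108, 2×81, 3×54, …, 12×2, 13×1) = 162
One optimal split: 3 + 3 + 3 + 3 + 2; product 3×3×3×3×2 = 162.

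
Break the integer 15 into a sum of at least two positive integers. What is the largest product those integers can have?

Define f[k] = max over 1≤i<k of i · max(k−i, f[k−i]); the inner max lets the remainder stay uncut if that's better.
f[2] = 1×max(1,0) = 1×1 = 1
f[3] = 1×max(2,1) = 1×2 = 2
f[4] = 2×max(2,1) = 2×2 = 4
f[5] = 2×max(3,2) = 2×3 = 6
f[6] = 3×max(3,2) = 3×3 = 9
f[7] = 2×max(5,6) = 2×6 = 12
f[8] = 2×max(6,9) = 2×9 = 18
f[9] = 3×max(6,9) = 3×9 = 27
f[10] = 2×max(8,18) = 2×18 = 36
f[11] = 2×max(9,27) = 2×27 = 54
f[12] = 3×max(9,27) = 3×27 = 81
f[13] = 2×max(11,54) = 2×54 = 108
f[14] = 2×max(12,81) = 2×81 = 162
f[15] = 3×max(12,81) = 3×81 = 243
One optimal split: 3 + 3 + 3 + 3 + 3; product 3×3×3×3×3 = 243.

243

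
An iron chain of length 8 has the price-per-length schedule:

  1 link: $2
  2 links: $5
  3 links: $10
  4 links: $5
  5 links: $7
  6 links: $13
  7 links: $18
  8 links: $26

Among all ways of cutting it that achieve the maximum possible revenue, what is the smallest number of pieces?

Let r[k] be the best obtainable value from length k. For each k, try every first piece i and keep the best of price[i] + r[k−i].
r[1] = 2
r[2] = 5
r[3] = 10
r[4] = 12  (first piece 1, then r[3]=10)
r[5] = 15  (first piece 2, then r[3]=10)
r[6] = 20  (first piece 3, then r[3]=10)
r[7] = 22  (first piece 1, then r[6]=20)
r[8] = 26
Maximum revenue is $26.
Now minimize piece count subject to staying optimal: for each k, pieces[k] = 1 + min over i with p[i]+r[k−i]=r[k] of pieces[k−i].
pieces[5] = 2
pieces[6] = 2
pieces[7] = 3
pieces[8] = 1

1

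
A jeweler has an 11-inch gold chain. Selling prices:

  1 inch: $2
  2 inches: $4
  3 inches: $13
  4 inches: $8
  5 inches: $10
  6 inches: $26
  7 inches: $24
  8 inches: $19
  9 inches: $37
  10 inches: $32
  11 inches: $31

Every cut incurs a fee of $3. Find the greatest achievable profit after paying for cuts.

38

Let net[k] be the best obtainable value from length k. For each k, try every first piece i and keep the best of price[i] + net[k−i] minus the 3 cut fee when i<k.
net[1] = 2
net[2] = max(2+2-3, 4+0) = 4
net[3] = max(2+4-3, 4+2-3, 13+0) = 13
net[4] = max(2+13-3, 4+4-3, 13+2-3, 8+0) = 12
net[5] = max(2+12-3, 4+13-3, 13+4-3, 8+2-3, 10+0) = 14
net[6] = max(2+14-3, 4+12-3, 13+13-3, 8+4-3, 10+2-3, 26+0) = 26
net[7] = max(2+26-3, 4+14-3, 13+12-3, …, 26+2-3, 24+0) = 25
net[8] = max(2+25-3, 4+26-3, 13+14-3, …, 24+2-3, 19+0) = 27
net[9] = max(2+27-3, 4+25-3, 13+26-3, …, 19+2-3, 37+0) = 37
net[10] = max(2+37-3, 4+27-3, 13+25-3, …, 37+2-3, 32+0) = 36
net[11] = max(2+36-3, 4+37-3, 13+27-3, …, 32+2-3, 31+0) = 38
One optimal plan: pieces 9 + 2 (1 cut) → $41 − $3 = $38.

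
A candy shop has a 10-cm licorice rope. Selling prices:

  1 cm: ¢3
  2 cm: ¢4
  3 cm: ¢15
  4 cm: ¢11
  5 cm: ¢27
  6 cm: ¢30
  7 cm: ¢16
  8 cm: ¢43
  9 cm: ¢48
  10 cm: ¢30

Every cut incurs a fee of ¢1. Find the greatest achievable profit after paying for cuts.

Let r[k] be the best obtainable value from length k. For each k, try every first piece i and keep the best of price[i] + r[k−i] minus the 1 cut fee when i<k.
r[1] = 3
r[2] = max(3+3-1, 4+0) = 5
r[3] = max(3+5-1, 4+3-1, 15+0) = 15
r[4] = max(3+15-1, 4+5-1, 15+3-1, 11+0) = 17
r[5] = max(3+17-1, 4+15-1, 15+5-1, 11+3-1, 27+0) = 27
r[6] = max(3+27-1, 4+17-1, 15+15-1, 11+5-1, 27+3-1, 30+0) = 30
r[7] = max(3+30-1, 4+27-1, 15+17-1, …, 30+3-1, 16+0) = 32
r[8] = max(3+32-1, 4+30-1, 15+27-1, …, 16+3-1, 43+0) = 43
r[9] = max(3+43-1, 4+32-1, 15+30-1, …, 43+3-1, 48+0) = 48
r[10] = max(3+48-1, 4+43-1, 15+32-1, …, 48+3-1, 30+0) = 53
One optimal plan: pieces 5 + 5 (1 cut) → ¢54 − ¢1 = ¢53.

53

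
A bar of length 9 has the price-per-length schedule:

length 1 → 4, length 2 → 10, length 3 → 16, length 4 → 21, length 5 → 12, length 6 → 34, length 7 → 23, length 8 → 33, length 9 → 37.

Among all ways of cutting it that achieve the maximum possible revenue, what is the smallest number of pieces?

Let r[k] be the best obtainable value from length k. For each k, try every first piece i and keep the best of price[i] + r[k−i].
r[1] = 4
r[2] = max(4+4, 10+0) = 10
r[3] = max(4+10, 10+4, 16+0) = 16
r[4] = max(4+16, 10+10, 16+4, 21+0) = 21
r[5] = max(4+21, 10+16, 16+10, 21+4, 12+0) = 26
r[6] = max(4+26, 10+21, 16+16, 21+10, 12+4, 34+0) = 34
r[7] = max(4+34, 10+26, 16+21, …, 34+4, 23+0) = 38
r[8] = max(4+38, 10+34, 16+26, …, 23+4, 33+0) = 44
r[9] = max(4+44, 10+38, 16+34, …, 33+4, 37+0) = 50
Maximum revenue is 50.
Now minimize piece count subject to staying optimal: for each k, pieces[k] = 1 + min over i with p[i]+r[k−i]=r[k] of pieces[k−i].
pieces[6] = 1
pieces[7] = 2
pieces[8] = 2
pieces[9] = 2

2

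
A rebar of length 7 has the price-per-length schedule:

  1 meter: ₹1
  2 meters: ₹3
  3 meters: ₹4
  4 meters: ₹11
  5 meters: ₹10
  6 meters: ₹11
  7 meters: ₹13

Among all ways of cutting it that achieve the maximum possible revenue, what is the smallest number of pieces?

2

Build r[k] bottom-up: r[k] = max over allowed piece i of (p[i] + r[k−i]).
r[1] = 1
r[2] = max(1+1, 3+0) = 3
r[3] = max(1+3, 3+1, 4+0) = 4
r[4] = max(1+4, 3+3, 4+1, 11+0) = 11
r[5] = max(1+11, 3+4, 4+3, 11+1, 10+0) = 12
r[6] = max(1+12, 3+11, 4+4, 11+3, 10+1, 11+0) = 14
r[7] = max(1+14, 3+12, 4+11, …, 11+1, 13+0) = 15
Maximum revenue is ₹15.
Now minimize piece count subject to staying optimal: for each k, pieces[k] = 1 + min over i with p[i]+r[k−i]=r[k] of pieces[k−i].
pieces[4] = 1
pieces[5] = 2
pieces[6] = 2
pieces[7] = 2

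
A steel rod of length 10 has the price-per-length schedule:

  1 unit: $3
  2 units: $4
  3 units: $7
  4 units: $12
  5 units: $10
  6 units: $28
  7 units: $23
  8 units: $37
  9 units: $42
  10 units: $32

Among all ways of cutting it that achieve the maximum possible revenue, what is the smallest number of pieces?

Consider every possible first cut. r[k] is the best of p[i]+r[k−i] over all sellable i≤k.
r[1] = 3
r[2] = max(3+3, 4+0) = 6
r[3] = max(3+6, 4+3, 7+0) = 9
r[4] = max(3+9, 4+6, 7+3, 12+0) = 12
r[5] = max(3+12, 4+9, 7+6, 12+3, 10+0) = 15
r[6] = max(3+15, 4+12, 7+9, 12+6, 10+3, 28+0) = 28
r[7] = max(3+28, 4+15, 7+12, …, 28+3, 23+0) = 31
r[8] = max(3+31, 4+28, 7+15, …, 23+3, 37+0) = 37
r[9] = max(3+37, 4+31, 7+28, …, 37+3, 42+0) = 42
r[10] = max(3+42, 4+37, 7+31, …, 42+3, 32+0) = 45
Maximum revenue is $45.
Now minimize piece count subject to staying optimal: for each k, pieces[k] = 1 + min over i with p[i]+r[k−i]=r[k] of pieces[k−i].
pieces[7] = 2
pieces[8] = 1
pieces[9] = 1
pieces[10] = 2

2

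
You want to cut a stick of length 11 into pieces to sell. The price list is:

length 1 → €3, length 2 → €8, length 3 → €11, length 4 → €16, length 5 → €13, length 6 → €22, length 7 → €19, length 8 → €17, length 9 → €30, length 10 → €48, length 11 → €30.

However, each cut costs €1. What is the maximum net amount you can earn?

50

Build v[k] bottom-up: v[k] = max over allowed piece i of (p[i] + v[k−i]) − 1 per cut.
v[1] = 3
v[2] = 8
v[3] = 11
v[4] = 16
v[5] = 18  (first piece 1, then v[4]=16)
v[6] = 23  (first piece 2, then v[4]=16)
v[7] = 26  (first piece 3, then v[4]=16)
v[8] = 31  (first piece 4, then v[4]=16)
v[9] = 33  (first piece 1, then v[8]=31)
v[10] = 48
v[11] = 50  (first piece 1, then v[10]=48)
One optimal plan: pieces 10 + 1 (1 cut) → €51 − €1 = €50.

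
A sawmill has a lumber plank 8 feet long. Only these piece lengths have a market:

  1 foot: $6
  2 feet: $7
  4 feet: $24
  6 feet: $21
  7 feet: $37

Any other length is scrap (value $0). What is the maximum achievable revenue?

Consider every possible first cut. r[k] is the best of p[i]+r[k−i] over all sellable i≤k.
r[1] = 6
r[2] = 12  (first piece 1, then r[1]=6)
r[3] = 18  (first piece 1, then r[2]=12)
r[4] = 24  (first piece 1, then r[3]=18)
r[5] = 30  (first piece 1, then r[4]=24)
r[6] = 36  (first piece 1, then r[5]=30)
r[7] = 42  (first piece 1, then r[6]=36)
r[8] = 48  (first piece 1, then r[7]=42)
One optimal cutting: 1 + 1 + 1 + 1 + 1 + 1 + 1 + 1 → $48.

48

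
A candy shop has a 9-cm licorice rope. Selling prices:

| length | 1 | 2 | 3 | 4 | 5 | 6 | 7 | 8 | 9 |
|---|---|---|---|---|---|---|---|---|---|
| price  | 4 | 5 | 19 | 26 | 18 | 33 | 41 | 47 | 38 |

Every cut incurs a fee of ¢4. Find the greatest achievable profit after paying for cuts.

49

Let v[k] be the best obtainable value from length k. For each k, try every first piece i and keep the best of price[i] + v[k−i] minus the 4 cut fee when i<k.
v[1] = 4
v[2] = max(4+4-4, 5+0) = 5
v[3] = max(4+5-4, 5+4-4, 19+0) = 19
v[4] = max(4+19-4, 5+5-4, 19+4-4, 26+0) = 26
v[5] = max(4+26-4, 5+19-4, 19+5-4, 26+4-4, 18+0) = 26
v[6] = max(4+26-4, 5+26-4, 19+19-4, 26+5-4, 18+4-4, 33+0) = 34
v[7] = max(4+34-4, 5+26-4, 19+26-4, …, 33+4-4, 41+0) = 41
v[8] = max(4+41-4, 5+34-4, 19+26-4, …, 41+4-4, 47+0) = 48
v[9] = max(4+48-4, 5+41-4, 19+34-4, …, 47+4-4, 38+0) = 49
One optimal plan: pieces 3 + 3 + 3 (2 cuts) → ¢57 − ¢8 = ¢49.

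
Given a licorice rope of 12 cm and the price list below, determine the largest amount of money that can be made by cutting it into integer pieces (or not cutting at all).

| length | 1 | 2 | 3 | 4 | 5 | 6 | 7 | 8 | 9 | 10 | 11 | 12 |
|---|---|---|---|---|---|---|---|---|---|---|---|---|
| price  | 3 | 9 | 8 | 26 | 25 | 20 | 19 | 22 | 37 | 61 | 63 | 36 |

78

Consider every possible first cut. R[k] is the best of p[i]+R[k−i] over all sellable i≤k.
R[1] = 3
R[2] = max(3+3, 9+0) = 9
R[3] = max(3+9, 9+3, 8+0) = 12
R[4] = max(3+12, 9+9, 8+3, 26+0) = 26
R[5] = max(3+26, 9+12, 8+9, 26+3, 25+0) = 29
R[6] = max(3+29, 9+26, 8+12, 26+9, 25+3, 20+0) = 35
R[7] = max(3+35, 9+29, 8+26, …, 20+3, 19+0) = 38
R[8] = max(3+38, 9+35, 8+29, …, 19+3, 22+0) = 52
R[9] = max(3+52, 9+38, 8+35, …, 22+3, 37+0) = 55
R[10] = max(3+55, 9+52, 8+38, …, 37+3, 61+0) = 61
R[11] = max(3+61, 9+55, 8+52, …, 61+3, 63+0) = 64
R[12] = max(3+64, 9+61, 8+55, …, 63+3, 36+0) = 78
One optimal cutting: 4 + 4 + 4 → ¢26 + ¢26 + ¢26 = ¢78.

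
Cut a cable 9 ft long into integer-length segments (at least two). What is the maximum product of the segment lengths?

27

Fill P[k] for k=2..9: at each k try every first piece i and multiply by the better of (k−i) uncut or P[k−i].
P[2] = 1*max(1,0) = 1*1 = 1
P[3] = max(1*2, 2*1) = 2
P[4] = max(1*3, 2*2, 3*1) = 4
P[5] = max(1*4, 2*3, 3*2, 4*1) = 6
P[6] = max(1*6, 2*4, 3*3, 4*2, 5*1) = 9
P[7] = max(1*9, 2*6, 3*4, 4*3, 5*2, 6*1) = 12
P[8] = max(1*12, 2*9, 3*6, …, 6*2, 7*1) = 18
P[9] = max(1*18, 2*12, 3*9, …, 7*2, 8*1) = 27
One optimal split: 3 + 3 + 3; product 3*3*3 = 27.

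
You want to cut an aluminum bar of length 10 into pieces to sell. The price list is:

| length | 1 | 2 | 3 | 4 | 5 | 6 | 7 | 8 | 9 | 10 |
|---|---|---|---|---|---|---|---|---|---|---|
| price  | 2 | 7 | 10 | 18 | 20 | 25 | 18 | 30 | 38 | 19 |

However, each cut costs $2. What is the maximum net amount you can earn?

Build v[k] bottom-up: v[k] = max over allowed piece i of (p[i] + v[k−i]) − 2 per cut.
v[1] = 2
v[2] = 7
v[3] = 10
v[4] = 18
v[5] = 20
v[6] = 25
v[7] = 26  (first piece 3, then v[4]=18)
v[8] = 34  (first piece 4, then v[4]=18)
v[9] = 38
v[10] = 41  (first piece 4, then v[6]=25)
One optimal plan: pieces 6 + 4 (1 cut) → $43 − $2 = $41.

41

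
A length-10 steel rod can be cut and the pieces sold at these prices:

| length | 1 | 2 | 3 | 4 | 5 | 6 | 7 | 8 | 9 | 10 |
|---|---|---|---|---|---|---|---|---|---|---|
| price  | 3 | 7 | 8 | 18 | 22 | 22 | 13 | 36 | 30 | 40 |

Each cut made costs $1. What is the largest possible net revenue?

43

Let r[k] be the best obtainable value from length k. For each k, try every first piece i and keep the best of price[i] + r[k−i] minus the 1 cut fee when i<k.
r[1] = 3
r[2] = 7
r[3] = 9  (first piece 1, then r[2]=7)
r[4] = 18
r[5] = 22
r[6] = 24  (first piece 1, then r[5]=22)
r[7] = 28  (first piece 2, then r[5]=22)
r[8] = 36
r[9] = 39  (first piece 4, then r[5]=22)
r[10] = 43  (first piece 5, then r[5]=22)
One optimal plan: pieces 5 + 5 (1 cut) → $44 − $1 = $43.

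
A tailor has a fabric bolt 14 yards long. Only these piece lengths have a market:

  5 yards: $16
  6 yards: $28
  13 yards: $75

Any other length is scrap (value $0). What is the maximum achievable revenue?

Consider every possible first cut. f[k] is the best of p[i]+f[k−i] over all sellable i≤k.
f[1] = 0
f[2] = 0
f[3] = 0
f[4] = 0
f[5] = 16
f[6] = max(16+0, 28+0) = 28
f[7] = max(16+0, 28+0) = 28
f[8] = max(16+0, 28+0) = 28
f[9] = max(16+0, 28+0) = 28
f[10] = max(16+16, 28+0) = 32
f[11] = max(16+28, 28+16) = 44
f[12] = max(16+28, 28+28) = 56
f[13] = max(16+28, 28+28, 75+0) = 75
f[14] = max(16+28, 28+28, 75+0) = 75
One optimal cutting: pieces 13 with 1 yard of scrap → $75.

75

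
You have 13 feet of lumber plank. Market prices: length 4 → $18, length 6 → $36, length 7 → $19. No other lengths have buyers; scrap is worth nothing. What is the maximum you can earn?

72

Build f[k] bottom-up: f[k] = max over allowed piece i of (p[i] + f[k−i]).
f[1] = 0
f[2] = 0
f[3] = 0
f[4] = 18
f[5] = 18
f[6] = 36
f[7] = 36
f[8] = 36
f[9] = 36
f[10] = 54  (first piece 4, then f[6]=36)
f[11] = 54
f[12] = 72  (first piece 6, then f[6]=36)
f[13] = 72
One optimal cutting: pieces 6 + 6 with 1 foot of scrap → $72.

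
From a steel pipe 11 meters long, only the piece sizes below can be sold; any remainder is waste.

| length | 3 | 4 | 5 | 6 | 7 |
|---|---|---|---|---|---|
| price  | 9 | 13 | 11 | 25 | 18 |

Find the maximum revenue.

38

Let r[k] be the best obtainable value from length k. For each k, try every first piece i and keep the best of price[i] + r[k−i].
r[1] = 0
r[2] = 0
r[3] = 9
r[4] = max(9+0, 13+0) = 13
r[5] = max(9+0, 13+0, 11+0) = 13
r[6] = max(9+9, 13+0, 11+0, 25+0) = 25
r[7] = max(9+13, 13+9, 11+0, 25+0, 18+0) = 25
r[8] = max(9+13, 13+13, 11+9, 25+0, 18+0) = 26
r[9] = max(9+25, 13+13, 11+13, 25+9, 18+0) = 34
r[10] = max(9+25, 13+25, 11+13, 25+13, 18+9) = 38
r[11] = max(9+26, 13+25, 11+25, 25+13, 18+13) = 38
One optimal cutting: pieces 6 + 4 with 1 meter of scrap → $38.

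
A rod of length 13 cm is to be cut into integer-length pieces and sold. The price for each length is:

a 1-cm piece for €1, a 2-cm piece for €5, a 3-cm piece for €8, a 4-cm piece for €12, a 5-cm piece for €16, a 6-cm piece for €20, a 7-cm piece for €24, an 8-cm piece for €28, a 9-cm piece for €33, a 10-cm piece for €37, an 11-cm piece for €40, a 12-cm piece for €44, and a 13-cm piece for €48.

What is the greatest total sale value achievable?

Consider every possible first cut. r[k] is the best of p[i]+r[k−i] over all sellable i≤k.
r[1] = 1
r[2] = 5
r[3] = 8
r[4] = 12
r[5] = 16
r[6] = 20
r[7] = 24
r[8] = 28
r[9] = 33
r[10] = 37
r[11] = 40
r[12] = 44
r[13] = 48
Best is to sell the whole 13-cm piece uncut for €48.

48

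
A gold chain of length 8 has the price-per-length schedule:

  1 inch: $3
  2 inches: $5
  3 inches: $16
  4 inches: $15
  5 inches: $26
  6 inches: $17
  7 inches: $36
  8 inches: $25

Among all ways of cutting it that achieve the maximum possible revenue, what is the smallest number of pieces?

Let r[k] be the best obtainable value from length k. For each k, try every first piece i and keep the best of price[i] + r[k−i].
r[1] = 3
r[2] = 6  (first piece 1, then r[1]=3)
r[3] = 16
r[4] = 19  (first piece 1, then r[3]=16)
r[5] = 26
r[6] = 32  (first piece 3, then r[3]=16)
r[7] = 36
r[8] = 42  (first piece 3, then r[5]=26)
Maximum revenue is $42.
Now minimize piece count subject to staying optimal: for each k, pieces[k] = 1 + min over i with p[i]+r[k−i]=r[k] of pieces[k−i].
pieces[5] = 1
pieces[6] = 2
pieces[7] = 1
pieces[8] = 2

2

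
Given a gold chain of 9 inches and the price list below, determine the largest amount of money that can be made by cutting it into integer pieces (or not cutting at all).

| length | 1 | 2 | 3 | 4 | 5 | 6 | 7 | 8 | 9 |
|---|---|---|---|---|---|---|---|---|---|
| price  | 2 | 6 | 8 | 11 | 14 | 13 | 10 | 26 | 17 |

28

Build r[k] bottom-up: r[k] = max over allowed piece i of (p[i] + r[k−i]).
r[1] = 2
r[2] = 6
r[3] = 8  (first piece 1, then r[2]=6)
r[4] = 12  (first piece 2, then r[2]=6)
r[5] = 14  (first piece 1, then r[4]=12)
r[6] = 18  (first piece 2, then r[4]=12)
r[7] = 20  (first piece 1, then r[6]=18)
r[8] = 26
r[9] = 28  (first piece 1, then r[8]=26)
One optimal cutting: 8 + 1 → $26 + $2 = $28.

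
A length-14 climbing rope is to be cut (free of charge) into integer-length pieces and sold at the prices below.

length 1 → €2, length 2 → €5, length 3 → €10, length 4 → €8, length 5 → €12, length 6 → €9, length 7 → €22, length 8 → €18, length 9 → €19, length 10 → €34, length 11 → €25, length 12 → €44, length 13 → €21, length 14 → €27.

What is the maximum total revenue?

49

Consider every possible first cut. R[k] is the best of p[i]+R[k−i] over all sellable i≤k.
R[1] = 2
R[2] = max(2+2, 5+0) = 5
R[3] = max(2+5, 5+2, 10+0) = 10
R[4] = max(2+10, 5+5, 10+2, 8+0) = 12
R[5] = max(2+12, 5+10, 10+5, 8+2, 12+0) = 15
R[6] = max(2+15, 5+12, 10+10, 8+5, 12+2, 9+0) = 20
R[7] = max(2+20, 5+15, 10+12, …, 9+2, 22+0) = 22
R[8] = max(2+22, 5+20, 10+15, …, 22+2, 18+0) = 25
R[9] = max(2+25, 5+22, 10+20, …, 18+2, 19+0) = 30
R[10] = max(2+30, 5+25, 10+22, …, 19+2, 34+0) = 34
R[11] = max(2+34, 5+30, 10+25, …, 34+2, 25+0) = 36
R[12] = max(2+36, 5+34, 10+30, …, 25+2, 44+0) = 44
R[13] = max(2+44, 5+36, 10+34, …, 44+2, 21+0) = 46
R[14] = max(2+46, 5+44, 10+36, …, 21+2, 27+0) = 49
One optimal cutting: 12 + 2 → €44 + €5 = €49.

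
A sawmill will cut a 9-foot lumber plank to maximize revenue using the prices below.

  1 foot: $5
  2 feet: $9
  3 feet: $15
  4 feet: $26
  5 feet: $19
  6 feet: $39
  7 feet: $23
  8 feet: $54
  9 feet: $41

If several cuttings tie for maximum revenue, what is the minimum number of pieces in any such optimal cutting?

Build r[k] bottom-up: r[k] = max over allowed piece i of (p[i] + r[k−i]).
r[1] = 5
r[2] = max(5+5, 9+0) = 10
r[3] = max(5+10, 9+5, 15+0) = 15
r[4] = max(5+15, 9+10, 15+5, 26+0) = 26
r[5] = max(5+26, 9+15, 15+10, 26+5, 19+0) = 31
r[6] = max(5+31, 9+26, 15+15, 26+10, 19+5, 39+0) = 39
r[7] = max(5+39, 9+31, 15+26, …, 39+5, 23+0) = 44
r[8] = max(5+44, 9+39, 15+31, …, 23+5, 54+0) = 54
r[9] = max(5+54, 9+44, 15+39, …, 54+5, 41+0) = 59
Maximum revenue is $59.
Now minimize piece count subject to staying optimal: for each k, pieces[k] = 1 + min over i with p[i]+r[k−i]=r[k] of pieces[k−i].
pieces[6] = 1
pieces[7] = 2
pieces[8] = 1
pieces[9] = 2

2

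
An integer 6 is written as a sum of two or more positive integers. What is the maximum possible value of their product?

9

Fill g[k] for k=2..6: at each k try every first piece i and multiply by the better of (k−i) uncut or g[k−i].
g[2] = 1·max(1,0) = 1·1 = 1
g[3] = 1·max(2,1) = 1·2 = 2
g[4] = 2·max(2,1) = 2·2 = 4
g[5] = 2·max(3,2) = 2·3 = 6
g[6] = 3·max(3,2) = 3·3 = 9
One optimal split: 3 + 3; product 3·3 = 9.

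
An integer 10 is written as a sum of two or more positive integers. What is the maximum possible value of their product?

Define m[k] = max over 1≤i<k of i · max(k−i, m[k−i]); the inner max lets the remainder stay uncut if that's better.
m[2] = 1*max(1,0) = 1*1 = 1
m[3] = 1*max(2,1) = 1*2 = 2
m[4] = 2*max(2,1) = 2*2 = 4
m[5] = 2*max(3,2) = 2*3 = 6
m[6] = 3*max(3,2) = 3*3 = 9
m[7] = 2*max(5,6) = 2*6 = 12
m[8] = 2*max(6,9) = 2*9 = 18
m[9] = 3*max(6,9) = 3*9 = 27
m[10] = 2*max(8,18) = 2*18 = 36
One optimal split: 3 + 3 + 2 + 2; product 3*3*2*2 = 36.

36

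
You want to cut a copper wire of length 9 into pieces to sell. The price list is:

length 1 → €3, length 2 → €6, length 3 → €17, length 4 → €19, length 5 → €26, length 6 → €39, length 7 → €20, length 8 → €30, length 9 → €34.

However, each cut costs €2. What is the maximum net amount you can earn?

54

Consider every possible first cut. net[k] is the best of p[i]+net[k−i] over all sellable i≤k, charging 2 whenever i<k.
net[1] = 3
net[2] = max(3+3-2, 6+0) = 6
net[3] = max(3+6-2, 6+3-2, 17+0) = 17
net[4] = max(3+17-2, 6+6-2, 17+3-2, 19+0) = 19
net[5] = max(3+19-2, 6+17-2, 17+6-2, 19+3-2, 26+0) = 26
net[6] = max(3+26-2, 6+19-2, 17+17-2, 19+6-2, 26+3-2, 39+0) = 39
net[7] = max(3+39-2, 6+26-2, 17+19-2, …, 39+3-2, 20+0) = 40
net[8] = max(3+40-2, 6+39-2, 17+26-2, …, 20+3-2, 30+0) = 43
net[9] = max(3+43-2, 6+40-2, 17+39-2, …, 30+3-2, 34+0) = 54
One optimal plan: pieces 6 + 3 (1 cut) → €56 − €2 = €54.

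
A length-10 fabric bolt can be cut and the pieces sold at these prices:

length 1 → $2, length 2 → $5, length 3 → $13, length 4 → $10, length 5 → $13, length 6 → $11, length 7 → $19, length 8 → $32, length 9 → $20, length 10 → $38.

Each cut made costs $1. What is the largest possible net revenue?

Consider every possible first cut. r[k] is the best of p[i]+r[k−i] over all sellable i≤k, charging 1 whenever i<k.
r[1] = 2
r[2] = max(2+2-1, 5+0) = 5
r[3] = max(2+5-1, 5+2-1, 13+0) = 13
r[4] = max(2+13-1, 5+5-1, 13+2-1, 10+0) = 14
r[5] = max(2+14-1, 5+13-1, 13+5-1, 10+2-1, 13+0) = 17
r[6] = max(2+17-1, 5+14-1, 13+13-1, 10+5-1, 13+2-1, 11+0) = 25
r[7] = max(2+25-1, 5+17-1, 13+14-1, …, 11+2-1, 19+0) = 26
r[8] = max(2+26-1, 5+25-1, 13+17-1, …, 19+2-1, 32+0) = 32
r[9] = max(2+32-1, 5+26-1, 13+25-1, …, 32+2-1, 20+0) = 37
r[10] = max(2+37-1, 5+32-1, 13+26-1, …, 20+2-1, 38+0) = 38
One optimal plan: pieces 3 + 3 + 3 + 1 (3 cuts) → $41 − $3 = $38.

38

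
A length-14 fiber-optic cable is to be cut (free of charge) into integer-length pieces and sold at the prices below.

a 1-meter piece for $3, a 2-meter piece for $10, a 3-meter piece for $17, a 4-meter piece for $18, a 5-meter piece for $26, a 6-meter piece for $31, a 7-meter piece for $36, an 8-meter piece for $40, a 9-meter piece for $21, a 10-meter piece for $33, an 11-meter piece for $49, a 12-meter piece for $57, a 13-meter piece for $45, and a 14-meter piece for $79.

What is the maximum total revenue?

79

Consider every possible first cut. v[k] is the best of p[i]+v[k−i] over all sellable i≤k.
v[1] = 3
v[2] = 10
v[3] = 17
v[4] = 20  (first piece 1, then v[3]=17)
v[5] = 27  (first piece 2, then v[3]=17)
v[6] = 34  (first piece 3, then v[3]=17)
v[7] = 37  (first piece 1, then v[6]=34)
v[8] = 44  (first piece 2, then v[6]=34)
v[9] = 51  (first piece 3, then v[6]=34)
v[10] = 54  (first piece 1, then v[9]=51)
v[11] = 61  (first piece 2, then v[9]=51)
v[12] = 68  (first piece 3, then v[9]=51)
v[13] = 71  (first piece 1, then v[12]=68)
v[14] = 79
Best is to sell the whole 14-meter piece uncut for $79.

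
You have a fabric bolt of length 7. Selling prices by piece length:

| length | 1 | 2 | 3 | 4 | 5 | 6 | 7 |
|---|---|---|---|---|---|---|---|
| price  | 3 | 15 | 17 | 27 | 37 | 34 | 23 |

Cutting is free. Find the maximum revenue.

Consider every possible first cut. best[k] is the best of p[i]+best[k−i] over all sellable i≤k.
best[1] = 3
best[2] = 15
best[3] = 18  (first piece 1, then best[2]=15)
best[4] = 30  (first piece 2, then best[2]=15)
best[5] = 37
best[6] = 45  (first piece 2, then best[4]=30)
best[7] = 52  (first piece 2, then best[5]=37)
One optimal cutting: 5 + 2 → $37 + $15 = $52.

52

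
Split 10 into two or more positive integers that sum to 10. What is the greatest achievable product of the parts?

36

Let f[k] be the best product for length k (with at least one cut). For each first piece i, the rest contributes max(k−i, f[k−i]).
f[2] = 1*max(1,0) = 1*1 = 1
f[3] = 1*max(2,1) = 1*2 = 2
f[4] = 2*max(2,1) = 2*2 = 4
f[5] = 2*max(3,2) = 2*3 = 6
f[6] = 3*max(3,2) = 3*3 = 9
f[7] = 2*max(5,6) = 2*6 = 12
f[8] = 2*max(6,9) = 2*9 = 18
f[9] = 3*max(6,9) = 3*9 = 27
f[10] = 2*max(8,18) = 2*18 = 36
One optimal split: 3 + 3 + 2 + 2; product 3*3*2*2 = 36.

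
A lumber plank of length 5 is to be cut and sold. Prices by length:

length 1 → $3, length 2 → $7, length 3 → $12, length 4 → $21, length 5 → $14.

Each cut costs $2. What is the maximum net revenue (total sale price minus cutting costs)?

22

Consider every possible first cut. v[k] is the best of p[i]+v[k−i] over all sellable i≤k, charging 2 whenever i<k.
v[1] = 3
v[2] = max(3+3-2, 7+0) = 7
v[3] = max(3+7-2, 7+3-2, 12+0) = 12
v[4] = max(3+12-2, 7+7-2, 12+3-2, 21+0) = 21
v[5] = max(3+21-2, 7+12-2, 12+7-2, 21+3-2, 14+0) = 22
One optimal plan: pieces 4 + 1 (1 cut) → $24 − $2 = $22.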